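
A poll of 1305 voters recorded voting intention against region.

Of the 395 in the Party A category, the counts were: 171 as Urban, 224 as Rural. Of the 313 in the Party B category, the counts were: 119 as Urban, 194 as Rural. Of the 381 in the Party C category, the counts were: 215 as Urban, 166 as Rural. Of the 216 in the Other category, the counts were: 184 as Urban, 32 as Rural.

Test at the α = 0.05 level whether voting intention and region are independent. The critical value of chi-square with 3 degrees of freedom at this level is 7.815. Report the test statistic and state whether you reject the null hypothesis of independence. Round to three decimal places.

Row totals: 395, 313, 381, 216. Column totals: 689, 616. Grand total N = 1305.
Expected counts (row total × column total / N):
  Party A, Urban: 395×689/1305 = 208.5479
  Party A, Rural: 395×616/1305 = 186.4521
  Party B, Urban: 313×689/1305 = 165.2544
  Party B, Rural: 313×616/1305 = 147.7456
  Party C, Urban: 381×689/1305 = 201.1563
  Party C, Rural: 381×616/1305 = 179.8437
  Other, Urban: 216×689/1305 = 114.0414
  Other, Rural: 216×616/1305 = 101.9586
Contributions (O − E)²/E:
  (171 − 208.5479)²/208.5479 = 6.7603
  (224 − 186.4521)²/186.4521 = 7.5614
  (119 − 165.2544)²/165.2544 = 12.9465
  (194 − 147.7456)²/147.7456 = 14.4808
  (215 − 201.1563)²/201.1563 = 0.9527
  (166 − 179.8437)²/179.8437 = 1.0656
  (184 − 114.0414)²/114.0414 = 42.9160
  (32 − 101.9586)²/101.9586 = 48.0019
χ² = 6.7603 + 7.5614 + 12.9465 + 14.4808 + 0.9527 + 1.0656 + 42.9160 + 48.0019 = 134.685
df = (4−1)(2−1) = 3. Since 134.685 > 7.815, reject the null hypothesis of independence at α = 0.05.

134.685; reject H₀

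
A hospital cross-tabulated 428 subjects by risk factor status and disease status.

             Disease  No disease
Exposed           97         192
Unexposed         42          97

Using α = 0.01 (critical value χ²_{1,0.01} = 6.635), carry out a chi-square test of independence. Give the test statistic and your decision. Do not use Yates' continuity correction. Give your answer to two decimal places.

Row totals: 289, 139. Column totals: 139, 289. Grand total N = 428.
Expected counts (row total × column total / N):
  Exposed, Disease: 289×139/428 = 93.857
  Exposed, No disease: 289×289/428 = 195.143
  Unexposed, Disease: 139×139/428 = 45.143
  Unexposed, No disease: 139×289/428 = 93.857
Contributions (O − E)²/E:
  (97 − 93.857)²/93.857 = 0.1052
  (192 − 195.143)²/195.143 = 0.0506
  (42 − 45.143)²/45.143 = 0.2188
  (97 − 93.857)²/93.857 = 0.1052
χ² = 0.1052 + 0.0506 + 0.2188 + 0.1052 = 0.48
df = (2−1)(2−1) = 1. Since 0.48 < 6.635, fail to reject the null hypothesis of independence at α = 0.01.

0.48; fail to reject H₀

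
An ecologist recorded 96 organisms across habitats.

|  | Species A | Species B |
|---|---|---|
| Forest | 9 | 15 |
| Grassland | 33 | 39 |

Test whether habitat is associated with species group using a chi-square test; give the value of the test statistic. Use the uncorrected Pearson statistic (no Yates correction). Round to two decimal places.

Row totals: 24, 72. Column totals: 42, 54. Grand total N = 96.
Expected counts (row total × column total / N):
  Forest, Species A: 24×42/96 = 10.500
  Forest, Species B: 24×54/96 = 13.500
  Grassland, Species A: 72×42/96 = 31.500
  Grassland, Species B: 72×54/96 = 40.500
Contributions (O − E)²/E:
  (9 − 10.500)²/10.500 = 0.2143
  (15 − 13.500)²/13.500 = 0.1667
  (33 − 31.500)²/31.500 = 0.0714
  (39 − 40.500)²/40.500 = 0.0556
χ² = 0.2143 + 0.1667 + 0.0714 + 0.0556 = 0.51

0.51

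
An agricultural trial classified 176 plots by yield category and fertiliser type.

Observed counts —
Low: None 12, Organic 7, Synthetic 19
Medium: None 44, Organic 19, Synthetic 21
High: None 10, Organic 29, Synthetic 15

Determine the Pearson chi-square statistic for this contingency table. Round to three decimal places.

Row totals: 38, 84, 54. Column totals: 66, 55, 55. Grand total N = 176.
Expected counts (row total × column total / N):
  Low, None: 38×66/176 = 14.2500
  Low, Organic: 38×55/176 = 11.8750
  Low, Synthetic: 38×55/176 = 11.8750
  Medium, None: 84×66/176 = 31.5000
  Medium, Organic: 84×55/176 = 26.2500
  Medium, Synthetic: 84×55/176 = 26.2500
  High, None: 54×66/176 = 20.2500
  High, Organic: 54×55/176 = 16.8750
  High, Synthetic: 54×55/176 = 16.8750
Contributions (O − E)²/E:
  (12 − 14.2500)²/14.2500 = 0.3553
  (7 − 11.8750)²/11.8750 = 2.0013
  (19 − 11.8750)²/11.8750 = 4.2750
  (44 − 31.5000)²/31.5000 = 4.9603
  (19 − 26.2500)²/26.2500 = 2.0024
  (21 − 26.2500)²/26.2500 = 1.0500
  (10 − 20.2500)²/20.2500 = 5.1883
  (29 − 16.8750)²/16.8750 = 8.7120
  (15 − 16.8750)²/16.8750 = 0.2083
χ² = 0.3553 + 2.0013 + 4.2750 + 4.9603 + 2.0024 + 1.0500 + 5.1883 + 8.7120 + 0.2083 = 28.753

28.753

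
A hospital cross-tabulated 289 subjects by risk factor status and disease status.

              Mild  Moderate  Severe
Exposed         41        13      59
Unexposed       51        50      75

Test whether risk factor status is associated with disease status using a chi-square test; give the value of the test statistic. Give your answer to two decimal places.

Row totals: 113, 176. Column totals: 92, 63, 134. Grand total N = 289.
Expected counts (row total × column total / N):
  Exposed, Mild: 113×92/289 = 35.972
  Exposed, Moderate: 113×63/289 = 24.633
  Exposed, Severe: 113×134/289 = 52.394
  Unexposed, Mild: 176×92/289 = 56.028
  Unexposed, Moderate: 176×63/289 = 38.367
  Unexposed, Severe: 176×134/289 = 81.606
Contributions (O − E)²/E:
  (41 − 35.972)²/35.972 = 0.7028
  (13 − 24.633)²/24.633 = 5.4937
  (59 − 52.394)²/52.394 = 0.8329
  (51 − 56.028)²/56.028 = 0.4512
  (50 − 38.367)²/38.367 = 3.5272
  (75 − 81.606)²/81.606 = 0.5348
χ² = 0.7028 + 5.4937 + 0.8329 + 0.4512 + 3.5272 + 0.5348 = 11.54

11.54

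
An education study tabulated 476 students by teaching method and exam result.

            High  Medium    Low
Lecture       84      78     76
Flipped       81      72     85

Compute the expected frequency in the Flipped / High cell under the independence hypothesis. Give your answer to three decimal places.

82.500

Row total (Flipped) = 238; column total (High) = 165; grand total N = 476.
Expected count = (row total × column total) / N = 238 × 165 / 476 = 82.500.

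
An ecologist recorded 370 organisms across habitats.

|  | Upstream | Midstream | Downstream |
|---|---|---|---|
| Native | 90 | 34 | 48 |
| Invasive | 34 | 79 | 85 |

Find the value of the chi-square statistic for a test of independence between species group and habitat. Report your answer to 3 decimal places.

Row totals: 172, 198. Column totals: 124, 113, 133. Grand total N = 370.
Expected counts (row total × column total / N):
  Native, Upstream: 172×124/370 = 57.6432
  Native, Midstream: 172×113/370 = 52.5297
  Native, Downstream: 172×133/370 = 61.8270
  Invasive, Upstream: 198×124/370 = 66.3568
  Invasive, Midstream: 198×113/370 = 60.4703
  Invasive, Downstream: 198×133/370 = 71.1730
Contributions (O − E)²/E:
  (90 − 57.6432)²/57.6432 = 18.1628
  (34 − 52.5297)²/52.5297 = 6.5363
  (48 − 61.8270)²/61.8270 = 3.0923
  (34 − 66.3568)²/66.3568 = 15.7778
  (79 − 60.4703)²/60.4703 = 5.6780
  (85 − 71.1730)²/71.1730 = 2.6862
χ² = 18.1628 + 6.5363 + 3.0923 + 15.7778 + 5.6780 + 2.6862 = 51.933

51.933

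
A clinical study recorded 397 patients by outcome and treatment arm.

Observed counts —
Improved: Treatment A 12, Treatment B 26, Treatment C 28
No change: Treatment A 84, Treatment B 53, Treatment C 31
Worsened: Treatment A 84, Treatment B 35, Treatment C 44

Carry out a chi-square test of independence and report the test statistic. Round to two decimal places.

Row totals: 66, 168, 163. Column totals: 180, 114, 103. Grand total N = 397.
Expected counts (row total × column total / N):
  Improved, Treatment A: 66×180/397 = 29.924
  Improved, Treatment B: 66×114/397 = 18.952
  Improved, Treatment C: 66×103/397 = 17.123
  No change, Treatment A: 168×180/397 = 76.171
  No change, Treatment B: 168×114/397 = 48.242
  No change, Treatment C: 168×103/397 = 43.587
  Worsened, Treatment A: 163×180/397 = 73.904
  Worsened, Treatment B: 163×114/397 = 46.806
  Worsened, Treatment C: 163×103/397 = 42.290
Contributions (O − E)²/E:
  (12 − 29.924)²/29.924 = 10.7362
  (26 − 18.952)²/18.952 = 2.6211
  (28 − 17.123)²/17.123 = 6.9094
  (84 − 76.171)²/76.171 = 0.8047
  (53 − 48.242)²/48.242 = 0.4693
  (31 − 43.587)²/43.587 = 3.6349
  (84 − 73.904)²/73.904 = 1.3792
  (35 − 46.806)²/46.806 = 2.9779
  (44 − 42.290)²/42.290 = 0.0691
χ² = 10.7362 + 2.6211 + 6.9094 + 0.8047 + 0.4693 + 3.6349 + 1.3792 + 2.9779 + 0.0691 = 29.60

29.60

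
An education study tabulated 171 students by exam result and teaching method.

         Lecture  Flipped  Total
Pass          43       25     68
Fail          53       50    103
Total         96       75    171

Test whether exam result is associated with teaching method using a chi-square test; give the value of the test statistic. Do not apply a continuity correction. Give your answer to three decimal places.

2.308

Grand total N = 171.
Expected counts (row total × column total / N):
  Pass, Lecture: 68×96/171 = 38.1754
  Pass, Flipped: 68×75/171 = 29.8246
  Fail, Lecture: 103×96/171 = 57.8246
  Fail, Flipped: 103×75/171 = 45.1754
Contributions (O − E)²/E:
  (43 − 38.1754)²/38.1754 = 0.6097
  (25 − 29.8246)²/29.8246 = 0.7805
  (53 − 57.8246)²/57.8246 = 0.4025
  (50 − 45.1754)²/45.1754 = 0.5153
χ² = 0.6097 + 0.7805 + 0.4025 + 0.5153 = 2.308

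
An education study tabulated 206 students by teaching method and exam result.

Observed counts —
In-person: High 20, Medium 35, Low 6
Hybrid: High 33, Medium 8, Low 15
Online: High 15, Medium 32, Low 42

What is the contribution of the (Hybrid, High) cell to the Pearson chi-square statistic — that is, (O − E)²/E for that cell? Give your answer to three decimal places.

11.397

Row total (Hybrid) = 56; column total (High) = 68; N = 206.
Expected count E = 56 × 68 / 206 = 18.4854.
Contribution = (O − E)²/E = (33 − 18.4854)² / 18.4854 = 11.397.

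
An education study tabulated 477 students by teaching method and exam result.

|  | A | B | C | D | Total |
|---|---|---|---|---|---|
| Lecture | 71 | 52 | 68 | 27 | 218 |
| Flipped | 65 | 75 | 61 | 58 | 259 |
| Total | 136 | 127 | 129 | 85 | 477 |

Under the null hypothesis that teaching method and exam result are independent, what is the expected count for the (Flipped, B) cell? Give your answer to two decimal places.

Row total (Flipped) = 259; column total (B) = 127; grand total N = 477.
Expected count = (row total × column total) / N = 259 × 127 / 477 = 68.96.

68.96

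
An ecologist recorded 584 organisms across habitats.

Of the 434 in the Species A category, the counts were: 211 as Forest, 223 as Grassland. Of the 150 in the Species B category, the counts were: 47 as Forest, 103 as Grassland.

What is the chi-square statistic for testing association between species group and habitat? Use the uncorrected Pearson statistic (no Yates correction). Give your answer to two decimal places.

13.50

Row totals: 434, 150. Column totals: 258, 326. Grand total N = 584.
Expected counts (row total × column total / N):
  Species A, Forest: 434×258/584 = 191.733
  Species A, Grassland: 434×326/584 = 242.267
  Species B, Forest: 150×258/584 = 66.267
  Species B, Grassland: 150×326/584 = 83.733
Contributions (O − E)²/E:
  (211 − 191.733)²/191.733 = 1.9361
  (223 − 242.267)²/242.267 = 1.5323
  (47 − 66.267)²/66.267 = 5.6018
  (103 − 83.733)²/83.733 = 4.4333
χ² = 1.9361 + 1.5323 + 5.6018 + 4.4333 = 13.50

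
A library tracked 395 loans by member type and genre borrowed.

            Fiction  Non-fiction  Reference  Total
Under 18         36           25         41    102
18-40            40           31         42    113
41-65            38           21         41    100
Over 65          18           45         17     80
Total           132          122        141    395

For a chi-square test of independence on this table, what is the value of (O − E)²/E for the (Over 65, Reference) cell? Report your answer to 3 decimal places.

4.677

Row total (Over 65) = 80; column total (Reference) = 141; N = 395.
Expected count E = 80 × 141 / 395 = 28.55696.
Contribution = (O − E)²/E = (17 − 28.55696)² / 28.55696 = 4.677.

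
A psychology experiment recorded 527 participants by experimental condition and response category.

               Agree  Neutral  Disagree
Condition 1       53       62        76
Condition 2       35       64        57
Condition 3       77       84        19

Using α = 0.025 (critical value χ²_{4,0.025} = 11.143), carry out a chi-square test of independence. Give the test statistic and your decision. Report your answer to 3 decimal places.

Row totals: 191, 156, 180. Column totals: 165, 210, 152. Grand total N = 527.
Expected counts (row total × column total / N):
  Condition 1, Agree: 191×165/527 = 59.8008
  Condition 1, Neutral: 191×210/527 = 76.1101
  Condition 1, Disagree: 191×152/527 = 55.0892
  Condition 2, Agree: 156×165/527 = 48.8425
  Condition 2, Neutral: 156×210/527 = 62.1632
  Condition 2, Disagree: 156×152/527 = 44.9943
  Condition 3, Agree: 180×165/527 = 56.3567
  Condition 3, Neutral: 180×210/527 = 71.7268
  Condition 3, Disagree: 180×152/527 = 51.9165
Contributions (O − E)²/E:
  (53 − 59.8008)²/59.8008 = 0.7734
  (62 − 76.1101)²/76.1101 = 2.6159
  (76 − 55.0892)²/55.0892 = 7.9373
  (35 − 48.8425)²/48.8425 = 3.9231
  (64 − 62.1632)²/62.1632 = 0.0543
  (57 − 44.9943)²/44.9943 = 3.2034
  (77 − 56.3567)²/56.3567 = 7.5616
  (84 − 71.7268)²/71.7268 = 2.1001
  (19 − 51.9165)²/51.9165 = 20.8700
χ² = 0.7734 + 2.6159 + 7.9373 + 3.9231 + 0.0543 + 3.2034 + 7.5616 + 2.1001 + 20.8700 = 49.039
df = (3−1)(3−1) = 4. Since 49.039 > 11.143, reject the null hypothesis of independence at α = 0.025.

49.039; reject H₀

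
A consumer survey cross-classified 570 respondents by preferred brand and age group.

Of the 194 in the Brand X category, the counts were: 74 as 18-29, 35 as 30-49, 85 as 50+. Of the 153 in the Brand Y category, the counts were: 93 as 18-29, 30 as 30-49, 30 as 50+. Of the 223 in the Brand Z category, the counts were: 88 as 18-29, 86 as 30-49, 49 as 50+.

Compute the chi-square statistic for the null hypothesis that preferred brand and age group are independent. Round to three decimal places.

Row totals: 194, 153, 223. Column totals: 255, 151, 164. Grand total N = 570.
Expected counts (row total × column total / N):
  Brand X, 18-29: 194×255/570 = 86.7895
  Brand X, 30-49: 194×151/570 = 51.3930
  Brand X, 50+: 194×164/570 = 55.8175
  Brand Y, 18-29: 153×255/570 = 68.4474
  Brand Y, 30-49: 153×151/570 = 40.5316
  Brand Y, 50+: 153×164/570 = 44.0211
  Brand Z, 18-29: 223×255/570 = 99.7632
  Brand Z, 30-49: 223×151/570 = 59.0754
  Brand Z, 50+: 223×164/570 = 64.1614
Contributions (O − E)²/E:
  (74 − 86.7895)²/86.7895 = 1.8847
  (35 − 51.3930)²/51.3930 = 5.2289
  (85 − 55.8175)²/55.8175 = 15.2572
  (93 − 68.4474)²/68.4474 = 8.8072
  (30 − 40.5316)²/40.5316 = 2.7365
  (30 − 44.0211)²/44.0211 = 4.4658
  (88 − 99.7632)²/99.7632 = 1.3870
  (86 − 59.0754)²/59.0754 = 12.2713
  (49 − 64.1614)²/64.1614 = 3.5827
χ² = 1.8847 + 5.2289 + 15.2572 + 8.8072 + 2.7365 + 4.4658 + 1.3870 + 12.2713 + 3.5827 = 55.621

55.621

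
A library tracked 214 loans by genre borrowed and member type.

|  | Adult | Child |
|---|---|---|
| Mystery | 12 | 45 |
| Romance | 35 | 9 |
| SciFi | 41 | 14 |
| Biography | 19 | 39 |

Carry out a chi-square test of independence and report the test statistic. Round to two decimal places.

Row totals: 57, 44, 55, 58. Column totals: 107, 107. Grand total N = 214.
Expected counts (row total × column total / N):
  Mystery, Adult: 57×107/214 = 28.500
  Mystery, Child: 57×107/214 = 28.500
  Romance, Adult: 44×107/214 = 22.000
  Romance, Child: 44×107/214 = 22.000
  SciFi, Adult: 55×107/214 = 27.500
  SciFi, Child: 55×107/214 = 27.500
  Biography, Adult: 58×107/214 = 29.000
  Biography, Child: 58×107/214 = 29.000
Contributions (O − E)²/E:
  (12 − 28.500)²/28.500 = 9.5526
  (45 − 28.500)²/28.500 = 9.5526
  (35 − 22.000)²/22.000 = 7.6818
  (9 − 22.000)²/22.000 = 7.6818
  (41 − 27.500)²/27.500 = 6.6273
  (14 − 27.500)²/27.500 = 6.6273
  (19 − 29.000)²/29.000 = 3.4483
  (39 − 29.000)²/29.000 = 3.4483
χ² = 9.5526 + 9.5526 + 7.6818 + 7.6818 + 6.6273 + 6.6273 + 3.4483 + 3.4483 = 54.62

54.62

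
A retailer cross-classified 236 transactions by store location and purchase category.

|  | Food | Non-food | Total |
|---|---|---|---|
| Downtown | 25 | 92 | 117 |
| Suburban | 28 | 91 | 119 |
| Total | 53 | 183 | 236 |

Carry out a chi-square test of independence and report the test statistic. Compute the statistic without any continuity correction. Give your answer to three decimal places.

Grand total N = 236.
Expected counts (row total × column total / N):
  Downtown, Food: 117×53/236 = 26.2754
  Downtown, Non-food: 117×183/236 = 90.7246
  Suburban, Food: 119×53/236 = 26.7246
  Suburban, Non-food: 119×183/236 = 92.2754
Contributions (O − E)²/E:
  (25 − 26.2754)²/26.2754 = 0.0619
  (92 − 90.7246)²/90.7246 = 0.0179
  (28 − 26.7246)²/26.7246 = 0.0609
  (91 − 92.2754)²/92.2754 = 0.0176
χ² = 0.0619 + 0.0179 + 0.0609 + 0.0176 = 0.158

0.158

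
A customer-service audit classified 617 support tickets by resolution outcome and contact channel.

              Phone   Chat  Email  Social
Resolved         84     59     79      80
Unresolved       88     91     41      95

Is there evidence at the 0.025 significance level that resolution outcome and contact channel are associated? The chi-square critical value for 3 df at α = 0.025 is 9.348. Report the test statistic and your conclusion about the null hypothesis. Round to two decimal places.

Row totals: 302, 315. Column totals: 172, 150, 120, 175. Grand total N = 617.
Expected counts (row total × column total / N):
  Resolved, Phone: 302×172/617 = 84.188
  Resolved, Chat: 302×150/617 = 73.420
  Resolved, Email: 302×120/617 = 58.736
  Resolved, Social: 302×175/617 = 85.656
  Unresolved, Phone: 315×172/617 = 87.812
  Unresolved, Chat: 315×150/617 = 76.580
  Unresolved, Email: 315×120/617 = 61.264
  Unresolved, Social: 315×175/617 = 89.344
Contributions (O − E)²/E:
  (84 − 84.188)²/84.188 = 0.0004
  (59 − 73.420)²/73.420 = 2.8321
  (79 − 58.736)²/58.736 = 6.9911
  (80 − 85.656)²/85.656 = 0.3735
  (88 − 87.812)²/87.812 = 0.0004
  (91 − 76.580)²/76.580 = 2.7153
  (41 − 61.264)²/61.264 = 6.7026
  (95 − 89.344)²/89.344 = 0.3581
χ² = 0.0004 + 2.8321 + 6.9911 + 0.3735 + 0.0004 + 2.7153 + 6.7026 + 0.3581 = 19.97
df = (2−1)(4−1) = 3. Since 19.97 > 9.348, reject the null hypothesis of independence at α = 0.025.

19.97; reject H₀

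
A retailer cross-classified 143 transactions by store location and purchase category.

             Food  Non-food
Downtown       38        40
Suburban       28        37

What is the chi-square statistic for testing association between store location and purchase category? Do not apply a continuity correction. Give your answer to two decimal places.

0.45

Row totals: 78, 65. Column totals: 66, 77. Grand total N = 143.
Expected counts (row total × column total / N):
  Downtown, Food: 78×66/143 = 36.000
  Downtown, Non-food: 78×77/143 = 42.000
  Suburban, Food: 65×66/143 = 30.000
  Suburban, Non-food: 65×77/143 = 35.000
Contributions (O − E)²/E:
  (38 − 36.000)²/36.000 = 0.1111
  (40 − 42.000)²/42.000 = 0.0952
  (28 − 30.000)²/30.000 = 0.1333
  (37 − 35.000)²/35.000 = 0.1143
χ² = 0.1111 + 0.0952 + 0.1333 + 0.1143 = 0.45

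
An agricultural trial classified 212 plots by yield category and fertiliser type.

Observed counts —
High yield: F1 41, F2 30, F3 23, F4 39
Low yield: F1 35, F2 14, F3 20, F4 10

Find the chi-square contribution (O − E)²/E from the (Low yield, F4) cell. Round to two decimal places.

Row total (Low yield) = 79; column total (F4) = 49; N = 212.
Expected count E = 79 × 49 / 212 = 18.259.
Contribution = (O − E)²/E = (10 − 18.259)² / 18.259 = 3.74.

3.74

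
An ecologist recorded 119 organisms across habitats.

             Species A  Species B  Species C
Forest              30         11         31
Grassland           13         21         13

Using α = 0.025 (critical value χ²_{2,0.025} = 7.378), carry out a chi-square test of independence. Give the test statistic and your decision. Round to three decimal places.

12.510; reject H₀

Row totals: 72, 47. Column totals: 43, 32, 44. Grand total N = 119.
Expected counts (row total × column total / N):
  Forest, Species A: 72×43/119 = 26.01681
  Forest, Species B: 72×32/119 = 19.36134
  Forest, Species C: 72×44/119 = 26.62185
  Grassland, Species A: 47×43/119 = 16.98319
  Grassland, Species B: 47×32/119 = 12.63866
  Grassland, Species C: 47×44/119 = 17.37815
Contributions (O − E)²/E:
  (30 − 26.01681)²/26.01681 = 0.6098
  (11 − 19.36134)²/19.36134 = 3.6109
  (31 − 26.62185)²/26.62185 = 0.7200
  (13 − 16.98319)²/16.98319 = 0.9342
  (21 − 12.63866)²/12.63866 = 5.5316
  (13 − 17.37815)²/17.37815 = 1.1030
χ² = 0.6098 + 3.6109 + 0.7200 + 0.9342 + 5.5316 + 1.1030 = 12.510
df = (2−1)(3−1) = 2. Since 12.510 > 7.378, reject the null hypothesis of independence at α = 0.025.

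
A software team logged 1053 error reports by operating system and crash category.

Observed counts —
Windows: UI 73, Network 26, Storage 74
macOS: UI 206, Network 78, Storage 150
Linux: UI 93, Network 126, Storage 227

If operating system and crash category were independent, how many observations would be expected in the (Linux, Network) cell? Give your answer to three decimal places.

Row total (Linux) = 446; column total (Network) = 230; grand total N = 1053.
Expected count = (row total × column total) / N = 446 × 230 / 1053 = 97.417.

97.417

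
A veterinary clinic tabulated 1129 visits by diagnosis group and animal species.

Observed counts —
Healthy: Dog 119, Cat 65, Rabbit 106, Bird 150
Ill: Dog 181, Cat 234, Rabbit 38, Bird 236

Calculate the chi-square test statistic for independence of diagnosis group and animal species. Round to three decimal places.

Row totals: 440, 689. Column totals: 300, 299, 144, 386. Grand total N = 1129.
Expected counts (row total × column total / N):
  Healthy, Dog: 440×300/1129 = 116.9176
  Healthy, Cat: 440×299/1129 = 116.5279
  Healthy, Rabbit: 440×144/1129 = 56.1205
  Healthy, Bird: 440×386/1129 = 150.4340
  Ill, Dog: 689×300/1129 = 183.0824
  Ill, Cat: 689×299/1129 = 182.4721
  Ill, Rabbit: 689×144/1129 = 87.8795
  Ill, Bird: 689×386/1129 = 235.5660
Contributions (O − E)²/E:
  (119 − 116.9176)²/116.9176 = 0.0371
  (65 − 116.5279)²/116.5279 = 22.7853
  (106 − 56.1205)²/56.1205 = 44.3325
  (150 − 150.4340)²/150.4340 = 0.0013
  (181 − 183.0824)²/183.0824 = 0.0237
  (234 − 182.4721)²/182.4721 = 14.5509
  (38 − 87.8795)²/87.8795 = 28.3111
  (236 − 235.5660)²/235.5660 = 0.0008
χ² = 0.0371 + 22.7853 + 44.3325 + 0.0013 + 0.0237 + 14.5509 + 28.3111 + 0.0008 = 110.043

110.043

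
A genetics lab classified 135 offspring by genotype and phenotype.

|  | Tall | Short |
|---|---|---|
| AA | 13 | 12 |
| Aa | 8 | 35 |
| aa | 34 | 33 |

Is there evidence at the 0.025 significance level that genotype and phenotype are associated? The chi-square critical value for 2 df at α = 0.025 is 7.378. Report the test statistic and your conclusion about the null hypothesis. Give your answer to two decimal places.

Row totals: 25, 43, 67. Column totals: 55, 80. Grand total N = 135.
Expected counts (row total × column total / N):
  AA, Tall: 25×55/135 = 10.185
  AA, Short: 25×80/135 = 14.815
  Aa, Tall: 43×55/135 = 17.519
  Aa, Short: 43×80/135 = 25.481
  aa, Tall: 67×55/135 = 27.296
  aa, Short: 67×80/135 = 39.704
Contributions (O − E)²/E:
  (13 − 10.185)²/10.185 = 0.7780
  (12 − 14.815)²/14.815 = 0.5349
  (8 − 17.519)²/17.519 = 5.1722
  (35 − 25.481)²/25.481 = 3.5560
  (34 − 27.296)²/27.296 = 1.6465
  (33 − 39.704)²/39.704 = 1.1320
χ² = 0.7780 + 0.5349 + 5.1722 + 3.5560 + 1.6465 + 1.1320 = 12.82
df = (3−1)(2−1) = 2. Since 12.82 > 7.378, reject the null hypothesis of independence at α = 0.025.

12.82; reject H₀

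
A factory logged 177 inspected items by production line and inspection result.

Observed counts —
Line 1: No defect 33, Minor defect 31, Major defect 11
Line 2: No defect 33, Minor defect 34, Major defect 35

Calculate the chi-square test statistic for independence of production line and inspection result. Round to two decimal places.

8.75

Row totals: 75, 102. Column totals: 66, 65, 46. Grand total N = 177.
Expected counts (row total × column total / N):
  Line 1, No defect: 75×66/177 = 27.966
  Line 1, Minor defect: 75×65/177 = 27.542
  Line 1, Major defect: 75×46/177 = 19.492
  Line 2, No defect: 102×66/177 = 38.034
  Line 2, Minor defect: 102×65/177 = 37.458
  Line 2, Major defect: 102×46/177 = 26.508
Contributions (O − E)²/E:
  (33 − 27.966)²/27.966 = 0.9061
  (31 − 27.542)²/27.542 = 0.4342
  (11 − 19.492)²/19.492 = 3.6997
  (33 − 38.034)²/38.034 = 0.6663
  (34 − 37.458)²/37.458 = 0.3192
  (35 − 26.508)²/26.508 = 2.7205
χ² = 0.9061 + 0.4342 + 3.6997 + 0.6663 + 0.3192 + 2.7205 = 8.75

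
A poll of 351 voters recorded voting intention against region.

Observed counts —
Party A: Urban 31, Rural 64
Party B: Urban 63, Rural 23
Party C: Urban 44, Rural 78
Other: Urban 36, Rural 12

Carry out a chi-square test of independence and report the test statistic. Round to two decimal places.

Row totals: 95, 86, 122, 48. Column totals: 174, 177. Grand total N = 351.
Expected counts (row total × column total / N):
  Party A, Urban: 95×174/351 = 47.094
  Party A, Rural: 95×177/351 = 47.906
  Party B, Urban: 86×174/351 = 42.632
  Party B, Rural: 86×177/351 = 43.368
  Party C, Urban: 122×174/351 = 60.479
  Party C, Rural: 122×177/351 = 61.521
  Other, Urban: 48×174/351 = 23.795
  Other, Rural: 48×177/351 = 24.205
Contributions (O − E)²/E:
  (31 − 47.094)²/47.094 = 5.5000
  (64 − 47.906)²/47.906 = 5.4068
  (63 − 42.632)²/42.632 = 9.7311
  (23 − 43.368)²/43.368 = 9.5659
  (44 − 60.479)²/60.479 = 4.4901
  (78 − 61.521)²/61.521 = 4.4141
  (36 − 23.795)²/23.795 = 6.2602
  (12 − 24.205)²/24.205 = 6.1542
χ² = 5.5000 + 5.4068 + 9.7311 + 9.5659 + 4.4901 + 4.4141 + 6.2602 + 6.1542 = 51.52

51.52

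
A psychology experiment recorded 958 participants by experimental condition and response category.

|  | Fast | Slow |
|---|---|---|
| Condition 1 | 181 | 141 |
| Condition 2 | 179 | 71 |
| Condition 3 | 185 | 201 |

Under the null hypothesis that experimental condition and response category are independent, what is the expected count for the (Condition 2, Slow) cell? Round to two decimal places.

107.78

Row total (Condition 2) = 250; column total (Slow) = 413; grand total N = 958.
Expected count = (row total × column total) / N = 250 × 413 / 958 = 107.78.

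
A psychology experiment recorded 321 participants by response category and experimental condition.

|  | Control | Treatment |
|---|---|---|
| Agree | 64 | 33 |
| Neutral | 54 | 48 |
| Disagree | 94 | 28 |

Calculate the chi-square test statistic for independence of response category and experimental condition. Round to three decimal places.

Row totals: 97, 102, 122. Column totals: 212, 109. Grand total N = 321.
Expected counts (row total × column total / N):
  Agree, Control: 97×212/321 = 64.0623
  Agree, Treatment: 97×109/321 = 32.9377
  Neutral, Control: 102×212/321 = 67.3645
  Neutral, Treatment: 102×109/321 = 34.6355
  Disagree, Control: 122×212/321 = 80.5732
  Disagree, Treatment: 122×109/321 = 41.4268
Contributions (O − E)²/E:
  (64 − 64.0623)²/64.0623 = 0.0001
  (33 − 32.9377)²/32.9377 = 0.0001
  (54 − 67.3645)²/67.3645 = 2.6514
  (48 − 34.6355)²/34.6355 = 5.1568
  (94 − 80.5732)²/80.5732 = 2.2375
  (28 − 41.4268)²/41.4268 = 4.3517
χ² = 0.0001 + 0.0001 + 2.6514 + 5.1568 + 2.2375 + 4.3517 = 14.398

14.398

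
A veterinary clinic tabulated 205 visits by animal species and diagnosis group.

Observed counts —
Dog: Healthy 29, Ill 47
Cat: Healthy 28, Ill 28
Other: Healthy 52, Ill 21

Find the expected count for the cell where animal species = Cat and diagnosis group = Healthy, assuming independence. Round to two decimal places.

Row total (Cat) = 56; column total (Healthy) = 109; grand total N = 205.
Expected count = (row total × column total) / N = 56 × 109 / 205 = 29.78.

29.78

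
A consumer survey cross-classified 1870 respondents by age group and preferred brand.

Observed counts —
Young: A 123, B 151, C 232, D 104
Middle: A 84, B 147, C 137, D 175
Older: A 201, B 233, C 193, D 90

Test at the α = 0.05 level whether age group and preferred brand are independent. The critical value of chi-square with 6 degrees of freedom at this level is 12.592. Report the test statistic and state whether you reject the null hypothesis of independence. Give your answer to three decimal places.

Row totals: 610, 543, 717. Column totals: 408, 531, 562, 369. Grand total N = 1870.
Expected counts (row total × column total / N):
  Young, A: 610×408/1870 = 133.0909
  Young, B: 610×531/1870 = 173.2139
  Young, C: 610×562/1870 = 183.3262
  Young, D: 610×369/1870 = 120.3690
  Middle, A: 543×408/1870 = 118.4727
  Middle, B: 543×531/1870 = 154.1888
  Middle, C: 543×562/1870 = 163.1904
  Middle, D: 543×369/1870 = 107.1481
  Older, A: 717×408/1870 = 156.4364
  Older, B: 717×531/1870 = 203.5973
  Older, C: 717×562/1870 = 215.4834
  Older, D: 717×369/1870 = 141.4829
Contributions (O − E)²/E:
  (123 − 133.0909)²/133.0909 = 0.7651
  (151 − 173.2139)²/173.2139 = 2.8488
  (232 − 183.3262)²/183.3262 = 12.9231
  (104 − 120.3690)²/120.3690 = 2.2260
  (84 − 118.4727)²/118.4727 = 10.0307
  (147 − 154.1888)²/154.1888 = 0.3352
  (137 − 163.1904)²/163.1904 = 4.2033
  (175 − 107.1481)²/107.1481 = 42.9674
  (201 − 156.4364)²/156.4364 = 12.6947
  (233 − 203.5973)²/203.5973 = 4.2462
  (193 − 215.4834)²/215.4834 = 2.3459
  (90 − 141.4829)²/141.4829 = 18.7336
χ² = 0.7651 + 2.8488 + 12.9231 + 2.2260 + 10.0307 + 0.3352 + 4.2033 + 42.9674 + 12.6947 + 4.2462 + 2.3459 + 18.7336 = 114.320
df = (3−1)(4−1) = 6. Since 114.320 > 12.592, reject the null hypothesis of independence at α = 0.05.

114.320; reject H₀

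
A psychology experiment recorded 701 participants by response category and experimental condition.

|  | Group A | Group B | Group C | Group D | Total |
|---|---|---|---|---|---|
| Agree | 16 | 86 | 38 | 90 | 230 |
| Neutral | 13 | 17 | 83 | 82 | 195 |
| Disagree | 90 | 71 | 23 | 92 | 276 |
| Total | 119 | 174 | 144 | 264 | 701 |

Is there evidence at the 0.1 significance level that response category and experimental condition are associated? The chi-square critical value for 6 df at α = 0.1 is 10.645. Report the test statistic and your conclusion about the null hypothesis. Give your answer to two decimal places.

171.02; reject H₀

Grand total N = 701.
Expected counts (row total × column total / N):
  Agree, Group A: 230×119/701 = 39.044
  Agree, Group B: 230×174/701 = 57.090
  Agree, Group C: 230×144/701 = 47.247
  Agree, Group D: 230×264/701 = 86.619
  Neutral, Group A: 195×119/701 = 33.103
  Neutral, Group B: 195×174/701 = 48.402
  Neutral, Group C: 195×144/701 = 40.057
  Neutral, Group D: 195×264/701 = 73.438
  Disagree, Group A: 276×119/701 = 46.853
  Disagree, Group B: 276×174/701 = 68.508
  Disagree, Group C: 276×144/701 = 56.696
  Disagree, Group D: 276×264/701 = 103.943
Contributions (O − E)²/E:
  (16 − 39.044)²/39.044 = 13.6007
  (86 − 57.090)²/57.090 = 14.6398
  (38 − 47.247)²/47.247 = 1.8098
  (90 − 86.619)²/86.619 = 0.1320
  (13 − 33.103)²/33.103 = 12.2083
  (17 − 48.402)²/48.402 = 20.3728
  (83 − 40.057)²/40.057 = 46.0369
  (82 − 73.438)²/73.438 = 0.9982
  (90 − 46.853)²/46.853 = 39.7341
  (71 − 68.508)²/68.508 = 0.0906
  (23 − 56.696)²/56.696 = 20.0265
  (92 − 103.943)²/103.943 = 1.3722
χ² = 13.6007 + 14.6398 + 1.8098 + 0.1320 + 12.2083 + 20.3728 + 46.0369 + 0.9982 + 39.7341 + 0.0906 + 20.0265 + 1.3722 = 171.02
df = (3−1)(4−1) = 6. Since 171.02 > 10.645, reject the null hypothesis of independence at α = 0.1.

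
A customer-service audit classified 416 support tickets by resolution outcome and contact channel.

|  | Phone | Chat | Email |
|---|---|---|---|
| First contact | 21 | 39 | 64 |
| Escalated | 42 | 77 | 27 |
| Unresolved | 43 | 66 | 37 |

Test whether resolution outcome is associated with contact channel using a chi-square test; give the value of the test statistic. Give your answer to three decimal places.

Row totals: 124, 146, 146. Column totals: 106, 182, 128. Grand total N = 416.
Expected counts (row total × column total / N):
  First contact, Phone: 124×106/416 = 31.59615
  First contact, Chat: 124×182/416 = 54.25000
  First contact, Email: 124×128/416 = 38.15385
  Escalated, Phone: 146×106/416 = 37.20192
  Escalated, Chat: 146×182/416 = 63.87500
  Escalated, Email: 146×128/416 = 44.92308
  Unresolved, Phone: 146×106/416 = 37.20192
  Unresolved, Chat: 146×182/416 = 63.87500
  Unresolved, Email: 146×128/416 = 44.92308
Contributions (O − E)²/E:
  (21 − 31.59615)²/31.59615 = 3.5535
  (39 − 54.25000)²/54.25000 = 4.2869
  (64 − 38.15385)²/38.15385 = 17.5087
  (42 − 37.20192)²/37.20192 = 0.6188
  (77 − 63.87500)²/63.87500 = 2.6969
  (27 − 44.92308)²/44.92308 = 7.1508
  (43 − 37.20192)²/37.20192 = 0.9037
  (66 − 63.87500)²/63.87500 = 0.0707
  (37 − 44.92308)²/44.92308 = 1.3974
χ² = 3.5535 + 4.2869 + 17.5087 + 0.6188 + 2.6969 + 7.1508 + 0.9037 + 0.0707 + 1.3974 = 38.187

38.187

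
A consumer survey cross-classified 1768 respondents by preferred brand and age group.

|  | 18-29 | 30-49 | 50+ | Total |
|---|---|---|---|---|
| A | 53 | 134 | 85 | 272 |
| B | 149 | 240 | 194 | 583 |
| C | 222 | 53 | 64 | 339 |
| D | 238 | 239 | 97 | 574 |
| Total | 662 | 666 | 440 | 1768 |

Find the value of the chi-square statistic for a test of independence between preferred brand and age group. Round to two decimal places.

Grand total N = 1768.
Expected counts (row total × column total / N):
  A, 18-29: 272×662/1768 = 101.846
  A, 30-49: 272×666/1768 = 102.462
  A, 50+: 272×440/1768 = 67.692
  B, 18-29: 583×662/1768 = 218.295
  B, 30-49: 583×666/1768 = 219.614
  B, 50+: 583×440/1768 = 145.090
  C, 18-29: 339×662/1768 = 126.933
  C, 30-49: 339×666/1768 = 127.700
  C, 50+: 339×440/1768 = 84.367
  D, 18-29: 574×662/1768 = 214.925
  D, 30-49: 574×666/1768 = 216.224
  D, 50+: 574×440/1768 = 142.851
Contributions (O − E)²/E:
  (53 − 101.846)²/101.846 = 23.4269
  (134 − 102.462)²/102.462 = 9.7075
  (85 − 67.692)²/67.692 = 4.4254
  (149 − 218.295)²/218.295 = 21.9968
  (240 − 219.614)²/219.614 = 1.8924
  (194 − 145.090)²/145.090 = 16.4876
  (222 − 126.933)²/126.933 = 71.2008
  (53 − 127.700)²/127.700 = 43.6969
  (64 − 84.367)²/84.367 = 4.9168
  (238 − 214.925)²/214.925 = 2.4774
  (239 − 216.224)²/216.224 = 2.3991
  (97 − 142.851)²/142.851 = 14.7168
χ² = 23.4269 + 9.7075 + 4.4254 + 21.9968 + 1.8924 + 16.4876 + 71.2008 + 43.6969 + 4.9168 + 2.4774 + 2.3991 + 14.7168 = 217.34

217.34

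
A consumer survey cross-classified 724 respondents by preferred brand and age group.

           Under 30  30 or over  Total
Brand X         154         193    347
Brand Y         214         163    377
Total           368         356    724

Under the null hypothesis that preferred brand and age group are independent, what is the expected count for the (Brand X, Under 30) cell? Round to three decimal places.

Row total (Brand X) = 347; column total (Under 30) = 368; grand total N = 724.
Expected count = (row total × column total) / N = 347 × 368 / 724 = 176.376.

176.376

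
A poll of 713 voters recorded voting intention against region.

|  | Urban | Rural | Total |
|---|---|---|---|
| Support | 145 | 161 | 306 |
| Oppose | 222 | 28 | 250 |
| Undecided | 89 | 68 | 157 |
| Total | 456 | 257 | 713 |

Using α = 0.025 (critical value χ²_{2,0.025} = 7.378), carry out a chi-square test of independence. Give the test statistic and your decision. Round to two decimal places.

106.98; reject H₀

Grand total N = 713.
Expected counts (row total × column total / N):
  Support, Urban: 306×456/713 = 195.703
  Support, Rural: 306×257/713 = 110.297
  Oppose, Urban: 250×456/713 = 159.888
  Oppose, Rural: 250×257/713 = 90.112
  Undecided, Urban: 157×456/713 = 100.410
  Undecided, Rural: 157×257/713 = 56.590
Contributions (O − E)²/E:
  (145 − 195.703)²/195.703 = 13.1362
  (161 − 110.297)²/110.297 = 23.3079
  (222 − 159.888)²/159.888 = 24.1288
  (28 − 90.112)²/90.112 = 42.8123
  (89 − 100.410)²/100.410 = 1.2966
  (68 − 56.590)²/56.590 = 2.3005
χ² = 13.1362 + 23.3079 + 24.1288 + 42.8123 + 1.2966 + 2.3005 = 106.98
df = (3−1)(2−1) = 2. Since 106.98 > 7.378, reject the null hypothesis of independence at α = 0.025.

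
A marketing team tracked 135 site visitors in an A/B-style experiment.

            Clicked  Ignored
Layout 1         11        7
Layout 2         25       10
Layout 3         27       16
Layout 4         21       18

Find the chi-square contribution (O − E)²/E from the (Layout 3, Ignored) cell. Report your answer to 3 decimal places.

Row total (Layout 3) = 43; column total (Ignored) = 51; N = 135.
Expected count E = 43 × 51 / 135 = 16.24444.
Contribution = (O − E)²/E = (16 − 16.24444)² / 16.24444 = 0.004.

0.004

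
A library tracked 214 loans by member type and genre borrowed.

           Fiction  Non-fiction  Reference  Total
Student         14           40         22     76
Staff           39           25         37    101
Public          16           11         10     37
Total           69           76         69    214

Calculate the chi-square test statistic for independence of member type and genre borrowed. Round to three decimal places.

18.248

Grand total N = 214.
Expected counts (row total × column total / N):
  Student, Fiction: 76×69/214 = 24.5047
  Student, Non-fiction: 76×76/214 = 26.9907
  Student, Reference: 76×69/214 = 24.5047
  Staff, Fiction: 101×69/214 = 32.5654
  Staff, Non-fiction: 101×76/214 = 35.8692
  Staff, Reference: 101×69/214 = 32.5654
  Public, Fiction: 37×69/214 = 11.9299
  Public, Non-fiction: 37×76/214 = 13.1402
  Public, Reference: 37×69/214 = 11.9299
Contributions (O − E)²/E:
  (14 − 24.5047)²/24.5047 = 4.5032
  (40 − 26.9907)²/26.9907 = 6.2704
  (22 − 24.5047)²/24.5047 = 0.2560
  (39 − 32.5654)²/32.5654 = 1.2714
  (25 − 35.8692)²/35.8692 = 3.2936
  (37 − 32.5654)²/32.5654 = 0.6039
  (16 − 11.9299)²/11.9299 = 1.3886
  (11 − 13.1402)²/13.1402 = 0.3486
  (10 − 11.9299)²/11.9299 = 0.3122
χ² = 4.5032 + 6.2704 + 0.2560 + 1.2714 + 3.2936 + 0.6039 + 1.3886 + 0.3486 + 0.3122 = 18.248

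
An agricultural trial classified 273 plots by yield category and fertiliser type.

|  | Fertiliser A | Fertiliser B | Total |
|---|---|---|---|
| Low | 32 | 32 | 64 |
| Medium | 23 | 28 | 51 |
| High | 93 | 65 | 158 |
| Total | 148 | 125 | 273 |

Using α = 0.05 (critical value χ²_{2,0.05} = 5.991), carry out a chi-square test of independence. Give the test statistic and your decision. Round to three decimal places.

Grand total N = 273.
Expected counts (row total × column total / N):
  Low, Fertiliser A: 64×148/273 = 34.69597
  Low, Fertiliser B: 64×125/273 = 29.30403
  Medium, Fertiliser A: 51×148/273 = 27.64835
  Medium, Fertiliser B: 51×125/273 = 23.35165
  High, Fertiliser A: 158×148/273 = 85.65568
  High, Fertiliser B: 158×125/273 = 72.34432
Contributions (O − E)²/E:
  (32 − 34.69597)²/34.69597 = 0.2095
  (32 − 29.30403)²/29.30403 = 0.2480
  (23 − 27.64835)²/27.64835 = 0.7815
  (28 − 23.35165)²/23.35165 = 0.9253
  (93 − 85.65568)²/85.65568 = 0.6297
  (65 − 72.34432)²/72.34432 = 0.7456
χ² = 0.2095 + 0.2480 + 0.7815 + 0.9253 + 0.6297 + 0.7456 = 3.540
df = (3−1)(2−1) = 2. Since 3.540 < 5.991, fail to reject the null hypothesis of independence at α = 0.05.

3.540; fail to reject H₀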